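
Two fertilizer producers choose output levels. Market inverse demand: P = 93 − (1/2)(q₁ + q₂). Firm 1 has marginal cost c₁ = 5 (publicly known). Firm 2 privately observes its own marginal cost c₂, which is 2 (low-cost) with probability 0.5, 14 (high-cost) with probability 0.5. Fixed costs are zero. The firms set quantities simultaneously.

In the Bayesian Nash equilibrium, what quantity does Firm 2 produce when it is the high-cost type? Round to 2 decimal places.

48.67

Type-c best response for Firm 2: q₂(c) = (93 − c) − q₁/2.
Firm 1 maximizes expected profit; its first-order condition is 93 − q₁ − (1/2)E[q₂] − 5 = 0.
Substituting E[q₂] and solving: E[c₂] = 8, so q₁ = (93 − 2·5 + 8)/(3/2) = 60.6667.
q₂(high-cost) = (93 − 14 − (1/2)·60.6667) = 48.6667.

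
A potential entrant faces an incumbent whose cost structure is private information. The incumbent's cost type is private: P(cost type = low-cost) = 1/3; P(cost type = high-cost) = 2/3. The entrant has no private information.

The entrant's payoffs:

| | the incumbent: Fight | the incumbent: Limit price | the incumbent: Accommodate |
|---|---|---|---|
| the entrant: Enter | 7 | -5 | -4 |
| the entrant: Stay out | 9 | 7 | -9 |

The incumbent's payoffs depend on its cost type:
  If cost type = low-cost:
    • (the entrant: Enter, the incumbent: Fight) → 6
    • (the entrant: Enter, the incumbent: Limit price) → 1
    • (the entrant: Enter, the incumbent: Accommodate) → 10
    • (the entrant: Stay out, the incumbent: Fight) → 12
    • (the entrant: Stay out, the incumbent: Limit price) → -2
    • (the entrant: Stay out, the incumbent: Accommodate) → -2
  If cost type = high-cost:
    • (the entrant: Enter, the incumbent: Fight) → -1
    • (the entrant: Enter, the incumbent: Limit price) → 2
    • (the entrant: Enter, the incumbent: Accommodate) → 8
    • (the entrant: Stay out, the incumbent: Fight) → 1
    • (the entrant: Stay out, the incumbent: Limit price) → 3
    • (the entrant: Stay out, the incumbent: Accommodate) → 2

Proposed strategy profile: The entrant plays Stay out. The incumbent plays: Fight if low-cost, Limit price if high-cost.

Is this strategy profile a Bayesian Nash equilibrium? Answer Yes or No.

Yes

A profile is a BNE iff every type of every player is best-responding given beliefs about the other side.
The entrant plays Stay out: E[Stay out] = 1/3·(9) + 2/3·(7) = 23/3; E[Enter] = -1. Best-responding. ✓
The incumbent (cost type low-cost), facing Stay out: Fight gives 12, Limit price gives -2, Accommodate gives -2. Proposed Fight is best. ✓
The incumbent (cost type high-cost), facing Stay out: Fight gives 1, Limit price gives 3, Accommodate gives 2. Proposed Limit price is best. ✓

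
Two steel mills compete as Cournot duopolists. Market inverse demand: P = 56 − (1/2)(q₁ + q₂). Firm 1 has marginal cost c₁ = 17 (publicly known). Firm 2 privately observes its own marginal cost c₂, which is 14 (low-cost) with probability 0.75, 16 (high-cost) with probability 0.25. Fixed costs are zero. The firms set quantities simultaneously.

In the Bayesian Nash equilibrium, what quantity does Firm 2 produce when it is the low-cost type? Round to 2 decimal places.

Each type of Firm 2 best-responds to q₁; Firm 1 best-responds to the expected q₂ over Firm 2's types.
Firm 2 with cost c maximizes (56 − (1/2)(q₁+q₂) − c)·q₂, giving q₂(c) = (56 − c − (1/2)q₁).
E[c₂] = 0.75·14 + 0.25·16 = 14.5
Firm 1's FOC against E[q₂] yields q₁ = (56 − 2·17 + E[c₂])/(3/2) = (56 − 34 + 14.5)/(3/2) = 24.3333.
q₂(low-cost) = (56 − 14 − (1/2)·24.3333) = 29.8333.

29.83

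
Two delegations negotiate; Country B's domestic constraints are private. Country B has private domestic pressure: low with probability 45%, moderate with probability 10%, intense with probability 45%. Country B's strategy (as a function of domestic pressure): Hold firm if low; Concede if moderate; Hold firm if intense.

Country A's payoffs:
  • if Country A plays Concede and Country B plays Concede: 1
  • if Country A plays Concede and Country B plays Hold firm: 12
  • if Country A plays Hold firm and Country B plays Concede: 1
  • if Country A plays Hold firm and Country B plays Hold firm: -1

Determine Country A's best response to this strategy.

E[Concede] = 0.45·(12) + 0.1·(1) + 0.45·(12) = 10.9
E[Hold firm] = 0.45·(-1) + 0.1·(1) + 0.45·(-1) = -0.8
Best response: Concede (10.9 is the largest).

Concede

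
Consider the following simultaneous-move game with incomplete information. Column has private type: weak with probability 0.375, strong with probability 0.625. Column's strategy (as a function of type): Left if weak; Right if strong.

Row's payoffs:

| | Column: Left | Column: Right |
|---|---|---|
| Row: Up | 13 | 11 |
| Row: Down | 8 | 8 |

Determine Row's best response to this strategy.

E[Up] = 0.375·(13) + 0.625·(11) = 11.75
E[Down] = 0.375·(8) + 0.625·(8) = 8
Best response: Up (11.75 is the largest).

Up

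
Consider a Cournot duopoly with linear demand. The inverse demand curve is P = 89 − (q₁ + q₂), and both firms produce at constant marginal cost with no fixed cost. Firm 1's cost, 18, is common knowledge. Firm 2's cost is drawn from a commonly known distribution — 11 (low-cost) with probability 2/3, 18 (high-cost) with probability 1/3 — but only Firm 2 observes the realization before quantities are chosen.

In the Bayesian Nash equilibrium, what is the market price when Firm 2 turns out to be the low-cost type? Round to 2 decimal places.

Type-c best response for Firm 2: q₂(c) = (89 − c)/2 − q₁/2.
Firm 1 maximizes expected profit; its first-order condition is 89 − 2q₁ − E[q₂] − 18 = 0.
Substituting E[q₂] and solving: E[c₂] = 13.3333, so q₁ = (89 − 2·18 + 13.3333)/3 = 22.1111.
q₂(low-cost) = 27.9444, so P = 89 − (22.1111 + 27.9444) = 38.9444.

38.94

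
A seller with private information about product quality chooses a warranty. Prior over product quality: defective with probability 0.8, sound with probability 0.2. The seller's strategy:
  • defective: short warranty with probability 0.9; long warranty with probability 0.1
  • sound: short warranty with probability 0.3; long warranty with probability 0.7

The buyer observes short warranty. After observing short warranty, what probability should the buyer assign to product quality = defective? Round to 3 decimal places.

P(short warranty) = 0.8·0.9 + 0.2·0.3 = 0.78
P(defective | short warranty) = (0.8·0.9) / 0.78 = 0.72 / 0.78 = 0.923077

0.923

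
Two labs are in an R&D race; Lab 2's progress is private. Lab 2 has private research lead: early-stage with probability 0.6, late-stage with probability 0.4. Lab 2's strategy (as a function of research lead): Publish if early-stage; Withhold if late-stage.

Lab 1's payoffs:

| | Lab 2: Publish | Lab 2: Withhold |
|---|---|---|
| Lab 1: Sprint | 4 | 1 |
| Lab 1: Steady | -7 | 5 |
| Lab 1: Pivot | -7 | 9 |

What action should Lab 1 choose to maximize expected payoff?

E[Sprint] = 0.6·(4) + 0.4·(1) = 2.8
E[Steady] = 0.6·(-7) + 0.4·(5) = -2.2
E[Pivot] = 0.6·(-7) + 0.4·(9) = -0.6
Best response: Sprint (2.8 is the largest).

Sprint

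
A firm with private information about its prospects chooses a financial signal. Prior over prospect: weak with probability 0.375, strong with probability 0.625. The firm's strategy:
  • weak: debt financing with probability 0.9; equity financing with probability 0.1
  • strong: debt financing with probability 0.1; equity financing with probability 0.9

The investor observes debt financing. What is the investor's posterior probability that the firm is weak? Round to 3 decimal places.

Apply Bayes' rule using the sender's strategy as the likelihood.
P(debt financing) = 0.375·0.9 + 0.625·0.1 = 0.4
P(weak | debt financing) = (0.375·0.9) / 0.4 = 0.3375 / 0.4 = 0.84375

0.844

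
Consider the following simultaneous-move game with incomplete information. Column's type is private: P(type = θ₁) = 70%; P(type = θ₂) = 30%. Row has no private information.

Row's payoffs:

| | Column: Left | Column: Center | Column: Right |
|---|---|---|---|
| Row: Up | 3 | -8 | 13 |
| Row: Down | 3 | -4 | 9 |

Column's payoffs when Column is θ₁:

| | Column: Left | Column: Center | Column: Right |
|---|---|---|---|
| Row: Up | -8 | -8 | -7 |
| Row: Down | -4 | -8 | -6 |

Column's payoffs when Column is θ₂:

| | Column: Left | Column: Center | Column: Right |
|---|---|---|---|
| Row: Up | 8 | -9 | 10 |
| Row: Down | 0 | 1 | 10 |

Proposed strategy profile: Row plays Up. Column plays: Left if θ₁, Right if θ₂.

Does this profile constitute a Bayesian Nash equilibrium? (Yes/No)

Row plays Up: E[Up] = 0.7·(3) + 0.3·(13) = 6; E[Down] = 4.8. Best-responding. ✓
Column (type θ₁), facing Up: Left gives -8, Center gives -8, Right gives -7. Proposed Left is not best — profitable deviation exists. ✗
Column (type θ₂), facing Up: Left gives 8, Center gives -9, Right gives 10. Proposed Right is best. ✓

No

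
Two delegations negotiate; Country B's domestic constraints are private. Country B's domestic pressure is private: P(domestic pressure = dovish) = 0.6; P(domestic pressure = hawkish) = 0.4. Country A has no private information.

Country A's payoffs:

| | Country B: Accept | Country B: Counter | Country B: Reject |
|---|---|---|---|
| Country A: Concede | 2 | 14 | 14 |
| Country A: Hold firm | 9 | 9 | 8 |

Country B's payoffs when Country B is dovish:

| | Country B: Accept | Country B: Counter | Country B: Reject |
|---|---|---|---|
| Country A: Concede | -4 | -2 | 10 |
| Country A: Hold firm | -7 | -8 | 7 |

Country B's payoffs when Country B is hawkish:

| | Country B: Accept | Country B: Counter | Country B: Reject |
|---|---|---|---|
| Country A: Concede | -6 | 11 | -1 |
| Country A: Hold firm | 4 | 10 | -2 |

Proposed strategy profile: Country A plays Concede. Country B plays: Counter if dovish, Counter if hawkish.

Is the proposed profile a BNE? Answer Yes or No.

Country A plays Concede: E[Concede] = 0.6·(14) + 0.4·(14) = 14; E[Hold firm] = 9. Best-responding. ✓
Country B (domestic pressure dovish), facing Concede: Accept gives -4, Counter gives -2, Reject gives 10. Proposed Counter is not best — profitable deviation exists. ✗
Country B (domestic pressure hawkish), facing Concede: Accept gives -6, Counter gives 11, Reject gives -1. Proposed Counter is best. ✓

No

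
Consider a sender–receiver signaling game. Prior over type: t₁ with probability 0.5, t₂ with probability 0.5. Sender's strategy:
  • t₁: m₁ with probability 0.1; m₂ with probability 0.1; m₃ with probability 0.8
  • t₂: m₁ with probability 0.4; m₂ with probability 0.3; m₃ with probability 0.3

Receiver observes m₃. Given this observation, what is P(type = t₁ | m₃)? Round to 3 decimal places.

P(m₃) = 0.5·0.8 + 0.5·0.3 = 0.55
P(t₁ | m₃) = (0.5·0.8) / 0.55 = 0.4 / 0.55 = 0.727273

0.727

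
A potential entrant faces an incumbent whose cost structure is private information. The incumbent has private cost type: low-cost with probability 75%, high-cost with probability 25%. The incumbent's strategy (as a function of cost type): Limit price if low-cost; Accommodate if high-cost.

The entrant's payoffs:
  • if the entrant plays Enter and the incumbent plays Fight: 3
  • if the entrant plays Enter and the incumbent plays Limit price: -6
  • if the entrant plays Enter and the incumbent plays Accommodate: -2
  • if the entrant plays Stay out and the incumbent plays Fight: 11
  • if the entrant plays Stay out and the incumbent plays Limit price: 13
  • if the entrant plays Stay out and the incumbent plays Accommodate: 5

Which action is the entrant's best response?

E[Enter] = 0.75·(-6) + 0.25·(-2) = -5
E[Stay out] = 0.75·(13) + 0.25·(5) = 11
Best response: Stay out (11 is the largest).

Stay out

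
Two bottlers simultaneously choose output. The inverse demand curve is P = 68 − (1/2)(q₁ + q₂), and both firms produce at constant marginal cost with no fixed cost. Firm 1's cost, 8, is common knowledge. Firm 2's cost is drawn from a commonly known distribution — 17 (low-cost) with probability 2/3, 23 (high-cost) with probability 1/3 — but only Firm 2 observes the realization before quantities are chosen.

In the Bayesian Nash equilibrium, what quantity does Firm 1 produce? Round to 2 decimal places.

Firm 2 with cost c maximizes (68 − (1/2)(q₁+q₂) − c)·q₂, giving q₂(c) = (68 − c − (1/2)q₁).
E[c₂] = 2/3·17 + 1/3·23 = 19
Firm 1's FOC against E[q₂] yields q₁ = (68 − 2·8 + E[c₂])/(3/2) = (68 − 16 + 19)/(3/2) = 47.3333.

47.33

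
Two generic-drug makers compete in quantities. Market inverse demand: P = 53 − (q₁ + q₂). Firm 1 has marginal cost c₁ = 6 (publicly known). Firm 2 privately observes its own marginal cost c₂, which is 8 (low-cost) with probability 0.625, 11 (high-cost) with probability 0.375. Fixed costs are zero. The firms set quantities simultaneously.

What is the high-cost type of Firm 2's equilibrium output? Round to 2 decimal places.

Each type of Firm 2 best-responds to q₁; Firm 1 best-responds to the expected q₂ over Firm 2's types.
Firm 2 with cost c maximizes (53 − (q₁+q₂) − c)·q₂, giving q₂(c) = (53 − c − q₁)/2.
E[c₂] = 0.625·8 + 0.375·11 = 9.125
Firm 1's FOC against E[q₂] yields q₁ = (53 − 2·6 + E[c₂])/3 = (53 − 12 + 9.125)/3 = 16.7083.
q₂(high-cost) = (53 − 11 − 16.7083)/2 = 12.6458.

12.65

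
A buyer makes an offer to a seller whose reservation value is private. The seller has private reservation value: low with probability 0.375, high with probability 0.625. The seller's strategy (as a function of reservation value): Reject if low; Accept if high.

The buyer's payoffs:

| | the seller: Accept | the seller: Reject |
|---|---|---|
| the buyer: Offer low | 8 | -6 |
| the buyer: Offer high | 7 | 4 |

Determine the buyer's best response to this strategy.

Compute the buyer's expected payoff for each action, taking the expectation over the seller's type.
E[Offer low] = 0.375·(-6) + 0.625·(8) = 2.75
E[Offer high] = 0.375·(4) + 0.625·(7) = 5.875
Best response: Offer high (5.875 is the largest).

Offer high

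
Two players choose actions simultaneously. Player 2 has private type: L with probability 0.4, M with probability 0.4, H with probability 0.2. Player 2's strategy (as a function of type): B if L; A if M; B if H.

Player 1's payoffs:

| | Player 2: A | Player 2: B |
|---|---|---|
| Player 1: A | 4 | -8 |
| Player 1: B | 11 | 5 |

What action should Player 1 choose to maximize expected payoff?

E[A] = 0.4·(-8) + 0.4·(4) + 0.2·(-8) = -3.2
E[B] = 0.4·(5) + 0.4·(11) + 0.2·(5) = 7.4
Best response: B (7.4 is the largest).

B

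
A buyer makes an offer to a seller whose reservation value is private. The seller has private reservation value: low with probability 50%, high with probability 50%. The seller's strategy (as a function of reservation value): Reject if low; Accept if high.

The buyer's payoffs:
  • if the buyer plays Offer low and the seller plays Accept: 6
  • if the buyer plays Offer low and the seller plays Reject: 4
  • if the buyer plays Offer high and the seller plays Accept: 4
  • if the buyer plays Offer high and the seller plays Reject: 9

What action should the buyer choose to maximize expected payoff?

Offer high

Compute the buyer's expected payoff for each action, taking the expectation over the seller's type.
E[Offer low] = 0.5·(4) + 0.5·(6) = 5
E[Offer high] = 0.5·(9) + 0.5·(4) = 6.5
Best response: Offer high (6.5 is the largest).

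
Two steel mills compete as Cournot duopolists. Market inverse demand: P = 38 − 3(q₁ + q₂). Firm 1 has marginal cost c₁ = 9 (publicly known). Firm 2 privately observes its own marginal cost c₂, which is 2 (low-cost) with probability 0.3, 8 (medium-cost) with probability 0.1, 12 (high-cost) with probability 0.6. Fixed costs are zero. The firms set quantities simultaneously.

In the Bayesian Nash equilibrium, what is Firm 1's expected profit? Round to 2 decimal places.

Type-c best response for Firm 2: q₂(c) = (38 − c)/6 − q₁/2.
Firm 1 maximizes expected profit; its first-order condition is 38 − 6q₁ − 3E[q₂] − 9 = 0.
Substituting E[q₂] and solving: E[c₂] = 8.6, so q₁ = (38 − 2·9 + 8.6)/9 = 3.17778.
E[P] = 38 − 3·(q₁ + E[q₂]) = 18.5333; Firm 1's expected profit = (E[P] − 9)·q₁ = (18.5333 − 9)·3.17778 = 30.2948.

30.29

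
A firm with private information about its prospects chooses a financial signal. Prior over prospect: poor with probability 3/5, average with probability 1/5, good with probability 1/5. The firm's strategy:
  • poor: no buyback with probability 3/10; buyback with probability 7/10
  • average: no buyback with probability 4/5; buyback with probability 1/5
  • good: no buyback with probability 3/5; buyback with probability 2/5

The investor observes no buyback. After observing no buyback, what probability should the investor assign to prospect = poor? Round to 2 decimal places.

P(no buyback) = (3/5)·(3/10) + (1/5)·(4/5) + (1/5)·(3/5) = 23/50
P(poor | no buyback) = ((3/5)·(3/10)) / (23/50) = (9/50) / (23/50) = 9/23

0.39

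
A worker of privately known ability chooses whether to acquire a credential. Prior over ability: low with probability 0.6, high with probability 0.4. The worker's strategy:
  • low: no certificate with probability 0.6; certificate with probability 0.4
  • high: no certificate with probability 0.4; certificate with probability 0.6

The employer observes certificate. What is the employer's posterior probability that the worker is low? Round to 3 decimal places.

0.500

Apply Bayes' rule using the sender's strategy as the likelihood.
P(certificate) = 0.6·0.4 + 0.4·0.6 = 0.48
P(low | certificate) = (0.6·0.4) / 0.48 = 0.24 / 0.48 = 0.5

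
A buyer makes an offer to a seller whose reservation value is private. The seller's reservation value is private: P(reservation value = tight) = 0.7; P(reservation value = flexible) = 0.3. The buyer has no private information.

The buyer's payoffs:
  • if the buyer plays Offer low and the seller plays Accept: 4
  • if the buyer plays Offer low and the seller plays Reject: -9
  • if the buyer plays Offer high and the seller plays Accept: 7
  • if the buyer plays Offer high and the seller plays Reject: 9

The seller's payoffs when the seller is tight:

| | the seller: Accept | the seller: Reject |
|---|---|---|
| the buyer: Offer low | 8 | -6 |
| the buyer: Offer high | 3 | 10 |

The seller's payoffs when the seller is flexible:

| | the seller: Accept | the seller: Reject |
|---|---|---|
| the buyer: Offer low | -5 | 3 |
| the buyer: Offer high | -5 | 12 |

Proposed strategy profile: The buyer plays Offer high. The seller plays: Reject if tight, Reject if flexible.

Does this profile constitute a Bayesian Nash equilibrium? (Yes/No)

Yes

A profile is a BNE iff every type of every player is best-responding given beliefs about the other side.
The buyer plays Offer high: E[Offer high] = 0.7·(9) + 0.3·(9) = 9; E[Offer low] = -9. Best-responding. ✓
The seller (reservation value tight), facing Offer high: Accept gives 3, Reject gives 10. Proposed Reject is best. ✓
The seller (reservation value flexible), facing Offer high: Accept gives -5, Reject gives 12. Proposed Reject is best. ✓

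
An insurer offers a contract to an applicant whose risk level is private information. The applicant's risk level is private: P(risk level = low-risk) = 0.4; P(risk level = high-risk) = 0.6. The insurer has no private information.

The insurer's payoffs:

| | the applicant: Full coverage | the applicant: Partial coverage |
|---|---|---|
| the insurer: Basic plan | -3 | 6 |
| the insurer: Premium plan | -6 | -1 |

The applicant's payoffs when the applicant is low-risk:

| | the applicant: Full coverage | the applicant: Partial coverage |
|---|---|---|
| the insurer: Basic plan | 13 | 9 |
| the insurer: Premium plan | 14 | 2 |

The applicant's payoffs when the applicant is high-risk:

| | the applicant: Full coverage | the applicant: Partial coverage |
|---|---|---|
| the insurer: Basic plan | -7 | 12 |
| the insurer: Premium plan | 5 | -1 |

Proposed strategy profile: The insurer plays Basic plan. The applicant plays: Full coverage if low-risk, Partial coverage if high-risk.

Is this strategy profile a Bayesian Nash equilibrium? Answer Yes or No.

A profile is a BNE iff every type of every player is best-responding given beliefs about the other side.
The insurer plays Basic plan: E[Basic plan] = 0.4·(-3) + 0.6·(6) = 2.4; E[Premium plan] = -3. Best-responding. ✓
The applicant (risk level low-risk), facing Basic plan: Full coverage gives 13, Partial coverage gives 9. Proposed Full coverage is best. ✓
The applicant (risk level high-risk), facing Basic plan: Full coverage gives -7, Partial coverage gives 12. Proposed Partial coverage is best. ✓

Yes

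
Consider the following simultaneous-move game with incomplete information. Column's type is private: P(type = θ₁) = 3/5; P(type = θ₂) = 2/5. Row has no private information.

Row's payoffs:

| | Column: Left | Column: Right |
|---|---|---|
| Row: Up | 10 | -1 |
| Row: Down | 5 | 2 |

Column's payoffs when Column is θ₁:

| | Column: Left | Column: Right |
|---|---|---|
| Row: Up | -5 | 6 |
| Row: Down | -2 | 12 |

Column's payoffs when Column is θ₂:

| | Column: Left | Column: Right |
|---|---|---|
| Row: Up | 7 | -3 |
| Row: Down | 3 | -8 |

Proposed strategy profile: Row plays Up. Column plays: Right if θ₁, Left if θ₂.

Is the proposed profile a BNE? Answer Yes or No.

Yes

A profile is a BNE iff every type of every player is best-responding given beliefs about the other side.
Row plays Up: E[Up] = 3/5·(-1) + 2/5·(10) = 17/5; E[Down] = 16/5. Best-responding. ✓
Column (type θ₁), facing Up: Left gives -5, Right gives 6. Proposed Right is best. ✓
Column (type θ₂), facing Up: Left gives 7, Right gives -3. Proposed Left is best. ✓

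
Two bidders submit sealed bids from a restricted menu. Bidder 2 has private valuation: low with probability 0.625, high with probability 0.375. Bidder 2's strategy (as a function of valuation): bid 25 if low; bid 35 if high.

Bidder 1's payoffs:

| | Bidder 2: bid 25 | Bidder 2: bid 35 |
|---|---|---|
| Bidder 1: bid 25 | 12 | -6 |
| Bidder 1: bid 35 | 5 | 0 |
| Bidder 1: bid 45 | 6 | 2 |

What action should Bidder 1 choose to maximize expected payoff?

E[bid 25] = 0.625·(12) + 0.375·(-6) = 5.25
E[bid 35] = 0.625·(5) + 0.375·(0) = 3.125
E[bid 45] = 0.625·(6) + 0.375·(2) = 4.5
Best response: bid 25 (5.25 is the largest).

bid 25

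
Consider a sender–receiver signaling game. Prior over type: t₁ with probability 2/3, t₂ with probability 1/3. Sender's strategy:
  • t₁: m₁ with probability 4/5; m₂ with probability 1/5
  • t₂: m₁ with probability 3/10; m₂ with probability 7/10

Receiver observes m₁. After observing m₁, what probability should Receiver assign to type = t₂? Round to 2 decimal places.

P(m₁) = (2/3)·(4/5) + (1/3)·(3/10) = 19/30
P(t₂ | m₁) = ((1/3)·(3/10)) / (19/30) = (1/10) / (19/30) = 3/19

0.16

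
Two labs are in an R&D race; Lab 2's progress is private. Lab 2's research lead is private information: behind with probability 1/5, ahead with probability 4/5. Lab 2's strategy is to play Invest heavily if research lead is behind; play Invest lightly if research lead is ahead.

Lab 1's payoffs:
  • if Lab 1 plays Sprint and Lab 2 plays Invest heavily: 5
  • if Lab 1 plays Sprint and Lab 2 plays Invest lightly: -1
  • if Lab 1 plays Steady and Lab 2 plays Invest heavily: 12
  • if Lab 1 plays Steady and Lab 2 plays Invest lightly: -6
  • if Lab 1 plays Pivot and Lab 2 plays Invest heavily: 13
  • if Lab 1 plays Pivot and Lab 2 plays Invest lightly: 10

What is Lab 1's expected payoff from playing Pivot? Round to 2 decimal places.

E[Pivot] = 1/5·13 + 4/5·10 = 13/5 + 8 = 53/5

10.60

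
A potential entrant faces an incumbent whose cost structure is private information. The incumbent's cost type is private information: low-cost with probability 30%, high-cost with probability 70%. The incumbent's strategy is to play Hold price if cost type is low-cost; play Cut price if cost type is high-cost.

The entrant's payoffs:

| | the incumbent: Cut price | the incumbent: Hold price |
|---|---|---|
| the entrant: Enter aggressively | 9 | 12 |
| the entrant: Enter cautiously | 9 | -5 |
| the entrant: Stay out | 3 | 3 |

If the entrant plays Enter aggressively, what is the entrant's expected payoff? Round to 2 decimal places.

9.90

E[Enter aggressively] = 0.3·12 + 0.7·9 = 3.6 + 6.3 = 9.9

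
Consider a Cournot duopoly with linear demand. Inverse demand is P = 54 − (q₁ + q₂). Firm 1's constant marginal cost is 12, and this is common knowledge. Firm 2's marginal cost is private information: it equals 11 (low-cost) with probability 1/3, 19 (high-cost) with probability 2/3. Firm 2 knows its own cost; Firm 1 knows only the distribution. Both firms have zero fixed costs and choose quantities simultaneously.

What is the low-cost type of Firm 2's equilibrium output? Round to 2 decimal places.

Each type of Firm 2 best-responds to q₁; Firm 1 best-responds to the expected q₂ over Firm 2's types.
Firm 2 with cost c maximizes (54 − (q₁+q₂) − c)·q₂, giving q₂(c) = (54 − c − q₁)/2.
E[c₂] = 1/3·11 + 2/3·19 = 16.3333
Firm 1's FOC against E[q₂] yields q₁ = (54 − 2·12 + E[c₂])/3 = (54 − 24 + 16.3333)/3 = 15.4444.
q₂(low-cost) = (54 − 11 − 15.4444)/2 = 13.7778.

13.78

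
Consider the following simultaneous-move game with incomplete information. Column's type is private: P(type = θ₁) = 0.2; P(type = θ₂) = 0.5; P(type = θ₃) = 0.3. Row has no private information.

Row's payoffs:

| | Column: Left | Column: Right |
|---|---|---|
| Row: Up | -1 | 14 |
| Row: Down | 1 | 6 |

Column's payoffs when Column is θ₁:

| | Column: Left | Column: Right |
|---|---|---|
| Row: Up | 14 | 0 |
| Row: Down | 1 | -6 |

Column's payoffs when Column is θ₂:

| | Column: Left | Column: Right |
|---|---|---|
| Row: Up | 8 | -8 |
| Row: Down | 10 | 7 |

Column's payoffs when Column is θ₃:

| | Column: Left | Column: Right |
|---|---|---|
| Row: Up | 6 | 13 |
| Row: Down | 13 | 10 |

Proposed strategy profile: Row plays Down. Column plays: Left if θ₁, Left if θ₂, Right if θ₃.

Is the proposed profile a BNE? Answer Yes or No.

No

Row plays Down: E[Down] = 0.2·(1) + 0.5·(1) + 0.3·(6) = 2.5; E[Up] = 3.5. Not best-responding. ✗
Column (type θ₁), facing Down: Left gives 1, Right gives -6. Proposed Left is best. ✓
Column (type θ₂), facing Down: Left gives 10, Right gives 7. Proposed Left is best. ✓
Column (type θ₃), facing Down: Left gives 13, Right gives 10. Proposed Right is not best — profitable deviation exists. ✗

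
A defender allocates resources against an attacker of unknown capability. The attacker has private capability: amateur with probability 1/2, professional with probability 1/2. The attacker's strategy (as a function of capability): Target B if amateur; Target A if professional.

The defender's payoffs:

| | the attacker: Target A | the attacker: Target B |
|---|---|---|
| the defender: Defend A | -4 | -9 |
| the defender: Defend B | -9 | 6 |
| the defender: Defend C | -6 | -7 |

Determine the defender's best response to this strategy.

Compute the defender's expected payoff for each action, taking the expectation over the attacker's type.
E[Defend A] = 1/2·(-9) + 1/2·(-4) = -13/2
E[Defend B] = 1/2·(6) + 1/2·(-9) = -3/2
E[Defend C] = 1/2·(-7) + 1/2·(-6) = -13/2
Best response: Defend B (-3/2 is the largest).

Defend B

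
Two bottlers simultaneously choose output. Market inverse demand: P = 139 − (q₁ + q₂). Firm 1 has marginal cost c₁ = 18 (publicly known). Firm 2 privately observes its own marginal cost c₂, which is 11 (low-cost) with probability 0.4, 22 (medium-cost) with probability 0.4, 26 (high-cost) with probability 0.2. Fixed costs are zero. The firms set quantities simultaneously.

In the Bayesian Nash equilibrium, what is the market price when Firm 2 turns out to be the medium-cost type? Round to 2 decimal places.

Type-c best response for Firm 2: q₂(c) = (139 − c)/2 − q₁/2.
Firm 1 maximizes expected profit; its first-order condition is 139 − 2q₁ − E[q₂] − 18 = 0.
Substituting E[q₂] and solving: E[c₂] = 18.4, so q₁ = (139 − 2·18 + 18.4)/3 = 40.4667.
q₂(medium-cost) = 38.2667, so P = 139 − (40.4667 + 38.2667) = 60.2667.

60.27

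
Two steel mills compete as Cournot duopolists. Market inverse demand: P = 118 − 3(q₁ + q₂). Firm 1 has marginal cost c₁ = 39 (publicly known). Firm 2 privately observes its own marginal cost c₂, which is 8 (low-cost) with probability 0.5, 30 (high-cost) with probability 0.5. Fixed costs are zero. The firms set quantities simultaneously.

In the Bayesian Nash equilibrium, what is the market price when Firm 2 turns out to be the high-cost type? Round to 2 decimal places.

Type-c best response for Firm 2: q₂(c) = (118 − c)/6 − q₁/2.
Firm 1 maximizes expected profit; its first-order condition is 118 − 6q₁ − 3E[q₂] − 39 = 0.
Substituting E[q₂] and solving: E[c₂] = 19, so q₁ = (118 − 2·39 + 19)/9 = 6.55556.
q₂(high-cost) = 11.3889, so P = 118 − 3·(6.55556 + 11.3889) = 64.1667.

64.17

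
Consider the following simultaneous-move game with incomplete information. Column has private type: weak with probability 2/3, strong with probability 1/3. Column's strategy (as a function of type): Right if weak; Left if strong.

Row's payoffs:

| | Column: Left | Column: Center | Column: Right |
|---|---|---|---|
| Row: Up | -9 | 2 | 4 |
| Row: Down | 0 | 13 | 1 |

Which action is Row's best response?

Down

E[Up] = 2/3·(4) + 1/3·(-9) = -1/3
E[Down] = 2/3·(1) + 1/3·(0) = 2/3
Best response: Down (2/3 is the largest).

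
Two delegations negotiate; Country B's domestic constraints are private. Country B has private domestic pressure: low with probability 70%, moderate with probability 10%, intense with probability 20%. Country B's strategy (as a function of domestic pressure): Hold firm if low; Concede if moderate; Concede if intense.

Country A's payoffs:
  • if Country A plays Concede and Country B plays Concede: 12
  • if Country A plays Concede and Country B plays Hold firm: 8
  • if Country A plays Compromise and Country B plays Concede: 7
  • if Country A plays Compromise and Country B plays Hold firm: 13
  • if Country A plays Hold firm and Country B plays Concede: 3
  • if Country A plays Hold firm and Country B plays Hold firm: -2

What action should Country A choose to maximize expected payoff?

Compromise

Compute Country A's expected payoff for each action, taking the expectation over Country B's type.
E[Concede] = 0.7·(8) + 0.1·(12) + 0.2·(12) = 9.2
E[Compromise] = 0.7·(13) + 0.1·(7) + 0.2·(7) = 11.2
E[Hold firm] = 0.7·(-2) + 0.1·(3) + 0.2·(3) = -0.5
Best response: Compromise (11.2 is the largest).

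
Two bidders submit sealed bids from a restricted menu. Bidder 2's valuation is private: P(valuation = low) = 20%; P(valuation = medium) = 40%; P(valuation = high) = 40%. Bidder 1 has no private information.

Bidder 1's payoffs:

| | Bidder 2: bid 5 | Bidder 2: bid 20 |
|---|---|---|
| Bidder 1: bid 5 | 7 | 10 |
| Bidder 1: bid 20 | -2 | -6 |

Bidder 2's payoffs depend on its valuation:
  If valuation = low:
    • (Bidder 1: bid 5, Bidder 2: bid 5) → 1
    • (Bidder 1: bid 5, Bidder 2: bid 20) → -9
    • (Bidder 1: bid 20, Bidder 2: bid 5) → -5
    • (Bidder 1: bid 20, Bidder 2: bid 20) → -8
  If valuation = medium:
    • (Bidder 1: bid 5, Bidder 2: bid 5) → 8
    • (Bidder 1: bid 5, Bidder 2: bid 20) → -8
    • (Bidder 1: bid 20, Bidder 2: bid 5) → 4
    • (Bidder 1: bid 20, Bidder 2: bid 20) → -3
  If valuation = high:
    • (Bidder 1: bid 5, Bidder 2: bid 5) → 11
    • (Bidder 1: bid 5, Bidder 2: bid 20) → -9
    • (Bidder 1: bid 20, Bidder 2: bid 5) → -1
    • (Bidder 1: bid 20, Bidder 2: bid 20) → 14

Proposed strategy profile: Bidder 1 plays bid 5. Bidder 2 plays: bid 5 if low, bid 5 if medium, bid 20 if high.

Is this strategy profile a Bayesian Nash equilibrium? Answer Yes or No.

No

Bidder 1 plays bid 5: E[bid 5] = 0.2·(7) + 0.4·(7) + 0.4·(10) = 8.2; E[bid 20] = -3.6. Best-responding. ✓
Bidder 2 (valuation low), facing bid 5: bid 5 gives 1, bid 20 gives -9. Proposed bid 5 is best. ✓
Bidder 2 (valuation medium), facing bid 5: bid 5 gives 8, bid 20 gives -8. Proposed bid 5 is best. ✓
Bidder 2 (valuation high), facing bid 5: bid 5 gives 11, bid 20 gives -9. Proposed bid 20 is not best — profitable deviation exists. ✗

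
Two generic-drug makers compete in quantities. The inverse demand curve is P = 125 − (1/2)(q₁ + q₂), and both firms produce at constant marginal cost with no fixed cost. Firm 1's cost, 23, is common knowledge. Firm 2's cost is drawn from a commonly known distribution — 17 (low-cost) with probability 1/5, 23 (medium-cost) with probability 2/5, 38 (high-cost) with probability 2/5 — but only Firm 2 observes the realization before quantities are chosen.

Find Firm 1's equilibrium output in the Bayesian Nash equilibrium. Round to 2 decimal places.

71.20

Firm 2 with cost c maximizes (125 − (1/2)(q₁+q₂) − c)·q₂, giving q₂(c) = (125 − c − (1/2)q₁).
E[c₂] = 1/5·17 + 2/5·23 + 2/5·38 = 27.8
Firm 1's FOC against E[q₂] yields q₁ = (125 − 2·23 + E[c₂])/(3/2) = (125 − 46 + 27.8)/(3/2) = 71.2.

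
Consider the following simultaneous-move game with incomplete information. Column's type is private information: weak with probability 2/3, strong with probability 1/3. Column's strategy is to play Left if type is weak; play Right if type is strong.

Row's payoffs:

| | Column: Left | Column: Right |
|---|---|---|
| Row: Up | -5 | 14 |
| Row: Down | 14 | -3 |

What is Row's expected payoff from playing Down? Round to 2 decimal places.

8.33

E[Down] = 2/3·14 + 1/3·(-3) = 28/3 + (-1) = 25/3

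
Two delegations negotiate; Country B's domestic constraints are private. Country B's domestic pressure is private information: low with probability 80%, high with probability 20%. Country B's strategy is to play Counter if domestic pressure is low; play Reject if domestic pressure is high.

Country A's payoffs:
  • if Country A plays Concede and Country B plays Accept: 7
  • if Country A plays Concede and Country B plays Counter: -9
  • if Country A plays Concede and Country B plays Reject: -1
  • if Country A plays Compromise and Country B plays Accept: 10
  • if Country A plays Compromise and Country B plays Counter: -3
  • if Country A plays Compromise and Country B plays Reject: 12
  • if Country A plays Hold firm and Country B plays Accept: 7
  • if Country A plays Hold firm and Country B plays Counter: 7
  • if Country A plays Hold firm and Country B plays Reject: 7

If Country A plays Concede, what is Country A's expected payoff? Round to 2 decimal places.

E[Concede] = 0.8·(-9) + 0.2·(-1) = (-7.2) + (-0.2) = -7.4

-7.40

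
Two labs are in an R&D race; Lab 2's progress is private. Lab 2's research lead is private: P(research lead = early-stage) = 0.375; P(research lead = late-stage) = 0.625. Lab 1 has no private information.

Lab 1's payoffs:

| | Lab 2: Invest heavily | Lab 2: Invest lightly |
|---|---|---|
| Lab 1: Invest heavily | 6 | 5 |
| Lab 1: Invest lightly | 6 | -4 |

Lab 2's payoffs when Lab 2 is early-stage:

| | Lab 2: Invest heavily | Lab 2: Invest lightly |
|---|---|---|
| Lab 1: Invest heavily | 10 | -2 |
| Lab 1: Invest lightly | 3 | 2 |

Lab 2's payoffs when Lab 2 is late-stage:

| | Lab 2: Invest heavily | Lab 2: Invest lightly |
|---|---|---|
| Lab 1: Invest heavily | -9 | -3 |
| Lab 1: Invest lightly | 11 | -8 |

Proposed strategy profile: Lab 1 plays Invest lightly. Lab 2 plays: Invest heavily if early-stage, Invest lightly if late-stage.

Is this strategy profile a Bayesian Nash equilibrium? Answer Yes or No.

Lab 1 plays Invest lightly: E[Invest lightly] = 0.375·(6) + 0.625·(-4) = -0.25; E[Invest heavily] = 5.375. Not best-responding. ✗
Lab 2 (research lead early-stage), facing Invest lightly: Invest heavily gives 3, Invest lightly gives 2. Proposed Invest heavily is best. ✓
Lab 2 (research lead late-stage), facing Invest lightly: Invest heavily gives 11, Invest lightly gives -8. Proposed Invest lightly is not best — profitable deviation exists. ✗

No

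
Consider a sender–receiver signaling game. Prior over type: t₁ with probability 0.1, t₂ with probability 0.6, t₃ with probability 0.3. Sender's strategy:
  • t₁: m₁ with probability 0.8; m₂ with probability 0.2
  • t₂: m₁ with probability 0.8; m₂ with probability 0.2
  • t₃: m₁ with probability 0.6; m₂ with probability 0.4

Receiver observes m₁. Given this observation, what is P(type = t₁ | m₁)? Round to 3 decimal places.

Apply Bayes' rule using the sender's strategy as the likelihood.
P(m₁) = 0.1·0.8 + 0.6·0.8 + 0.3·0.6 = 0.74
P(t₁ | m₁) = (0.1·0.8) / 0.74 = 0.08 / 0.74 = 0.108108

0.108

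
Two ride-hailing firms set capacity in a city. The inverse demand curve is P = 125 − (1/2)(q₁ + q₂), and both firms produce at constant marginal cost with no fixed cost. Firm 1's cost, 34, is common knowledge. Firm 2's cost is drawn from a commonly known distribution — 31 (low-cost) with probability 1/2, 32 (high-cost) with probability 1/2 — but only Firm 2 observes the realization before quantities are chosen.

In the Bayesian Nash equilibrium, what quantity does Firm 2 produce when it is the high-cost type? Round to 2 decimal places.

Each type of Firm 2 best-responds to q₁; Firm 1 best-responds to the expected q₂ over Firm 2's types.
Firm 2 with cost c maximizes (125 − (1/2)(q₁+q₂) − c)·q₂, giving q₂(c) = (125 − c − (1/2)q₁).
E[c₂] = 1/2·31 + 1/2·32 = 31.5
Firm 1's FOC against E[q₂] yields q₁ = (125 − 2·34 + E[c₂])/(3/2) = (125 − 68 + 31.5)/(3/2) = 59.
q₂(high-cost) = (125 − 32 − (1/2)·59) = 63.5.

63.50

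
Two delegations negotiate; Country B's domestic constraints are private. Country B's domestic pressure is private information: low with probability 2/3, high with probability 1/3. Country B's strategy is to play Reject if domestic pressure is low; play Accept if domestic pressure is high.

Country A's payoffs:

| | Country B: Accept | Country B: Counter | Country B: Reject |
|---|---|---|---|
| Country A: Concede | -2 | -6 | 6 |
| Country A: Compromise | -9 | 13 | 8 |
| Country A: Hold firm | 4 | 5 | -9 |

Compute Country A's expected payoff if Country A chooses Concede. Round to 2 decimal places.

Take the expectation over Country B's domestic pressure, weighting each type's action by its prior probability.
E[Concede] = 2/3·6 + 1/3·(-2) = 4 + (-2/3) = 10/3

3.33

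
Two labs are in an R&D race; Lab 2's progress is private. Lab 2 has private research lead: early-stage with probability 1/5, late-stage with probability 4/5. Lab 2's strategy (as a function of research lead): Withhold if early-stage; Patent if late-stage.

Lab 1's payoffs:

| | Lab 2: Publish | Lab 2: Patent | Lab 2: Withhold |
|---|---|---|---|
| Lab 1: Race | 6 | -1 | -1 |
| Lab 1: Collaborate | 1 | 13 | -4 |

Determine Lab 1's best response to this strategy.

Compute Lab 1's expected payoff for each action, taking the expectation over Lab 2's type.
E[Race] = 1/5·(-1) + 4/5·(-1) = -1
E[Collaborate] = 1/5·(-4) + 4/5·(13) = 48/5
Best response: Collaborate (48/5 is the largest).

Collaborate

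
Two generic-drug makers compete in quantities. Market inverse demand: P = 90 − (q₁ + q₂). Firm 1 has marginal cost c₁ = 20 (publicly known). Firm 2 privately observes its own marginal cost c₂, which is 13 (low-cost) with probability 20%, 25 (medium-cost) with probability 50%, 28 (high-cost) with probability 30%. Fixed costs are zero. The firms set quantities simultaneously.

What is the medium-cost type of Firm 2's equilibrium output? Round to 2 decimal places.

Each type of Firm 2 best-responds to q₁; Firm 1 best-responds to the expected q₂ over Firm 2's types.
Firm 2 with cost c maximizes (90 − (q₁+q₂) − c)·q₂, giving q₂(c) = (90 − c − q₁)/2.
E[c₂] = 0.2·13 + 0.5·25 + 0.3·28 = 23.5
Firm 1's FOC against E[q₂] yields q₁ = (90 − 2·20 + E[c₂])/3 = (90 − 40 + 23.5)/3 = 24.5.
q₂(medium-cost) = (90 − 25 − 24.5)/2 = 20.25.

20.25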